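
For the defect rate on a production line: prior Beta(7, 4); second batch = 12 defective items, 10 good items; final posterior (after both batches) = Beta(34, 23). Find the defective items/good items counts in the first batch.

15 defective items and 9 good items

Because Beta–binomial updating is additive in the counts, the combined data contributed (α_post−α_prior, β_post−β_prior) successes and failures.
Total across both batches: 34−7=27 defective items, 23−4=19 good items.
Subtract the second batch: 27−12=15 defective items and 19−10=9 good items.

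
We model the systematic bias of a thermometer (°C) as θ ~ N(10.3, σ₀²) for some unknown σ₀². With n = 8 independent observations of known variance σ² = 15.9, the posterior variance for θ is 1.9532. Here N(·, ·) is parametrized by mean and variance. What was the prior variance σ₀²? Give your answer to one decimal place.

σ₀² = 113.2

For the Normal–Normal model with known σ², precisions add: τ_n = τ₀ + n/σ².
So 1/σ₀² = 1/1.9532 − 8/15.9 = 0.511980 − 0.503145 = 0.008835.
Hence σ₀² = 1/0.008835 ≈ 113.2.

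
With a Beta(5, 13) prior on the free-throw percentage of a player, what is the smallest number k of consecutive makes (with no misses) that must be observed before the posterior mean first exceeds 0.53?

k = 10

After k makes and 0 misses the posterior is Beta(5+k, 13), with mean (5+k)/(5+13+k).
Set (5+k)/(18+k) > 0.53 and solve: k > (0.53·18 − 5)/(1 − 0.53) = 9.660.
The smallest integer exceeding 9.660 is 10, and checking k=10: (15)/(28) = 0.5357 > 0.53.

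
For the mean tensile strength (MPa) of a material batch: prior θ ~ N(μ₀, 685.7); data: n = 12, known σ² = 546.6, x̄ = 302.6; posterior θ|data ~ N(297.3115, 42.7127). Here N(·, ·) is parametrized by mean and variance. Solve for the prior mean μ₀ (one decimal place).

With known observation variance, the Normal–Normal posterior has precision τ_n = τ₀ + n/σ² and mean μ_n = (τ₀μ₀ + (n/σ²)x̄)/τ_n.
Here τ₀ = 1/685.7 = 0.001458 and τ_data = 12/546.6 = 0.021954, so τ_n = 0.023412.
Rearranging for μ₀: μ₀ = (μ_n·τ_n − τ_data·x̄)/τ₀ = (297.3115·0.023412 − 0.021954·302.6) / 0.001458 = 0.317376/0.001458 ≈ 217.7.

μ₀ = 217.7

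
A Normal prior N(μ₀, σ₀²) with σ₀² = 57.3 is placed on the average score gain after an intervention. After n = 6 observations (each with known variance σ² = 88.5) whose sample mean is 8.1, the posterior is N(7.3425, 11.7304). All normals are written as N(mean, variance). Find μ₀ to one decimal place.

μ₀ = 4.4

With known observation variance, the Normal–Normal posterior has precision τ_n = τ₀ + n/σ² and mean μ_n = (τ₀μ₀ + (n/σ²)x̄)/τ_n.
Here τ₀ = 1/57.3 = 0.017452 and τ_data = 6/88.5 = 0.067797, so τ_n = 0.085249.
Rearranging for μ₀: μ₀ = (μ_n·τ_n − τ_data·x̄)/τ₀ = (7.3425·0.085249 − 0.067797·8.1) / 0.017452 = 0.076785/0.017452 ≈ 4.4.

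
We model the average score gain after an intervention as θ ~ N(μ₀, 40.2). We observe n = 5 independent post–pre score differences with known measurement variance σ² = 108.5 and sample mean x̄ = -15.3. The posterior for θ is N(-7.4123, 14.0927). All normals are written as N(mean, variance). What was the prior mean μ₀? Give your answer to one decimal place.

With known observation variance, the Normal–Normal posterior has precision τ_n = τ₀ + n/σ² and mean μ_n = (τ₀μ₀ + (n/σ²)x̄)/τ_n.
Here τ₀ = 1/40.2 = 0.024876 and τ_data = 5/108.5 = 0.046083, so τ_n = 0.070959.
Rearranging for μ₀: μ₀ = (μ_n·τ_n − τ_data·x̄)/τ₀ = (-7.4123·0.070959 − 0.046083·-15.3) / 0.024876 = 0.179101/0.024876 ≈ 7.2.

μ₀ = 7.2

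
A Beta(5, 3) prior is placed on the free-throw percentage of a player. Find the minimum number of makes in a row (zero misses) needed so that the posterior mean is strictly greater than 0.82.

After k makes and 0 misses the posterior is Beta(5+k, 3), with mean (5+k)/(5+3+k).
Set (5+k)/(8+k) > 0.82 and solve: k > (0.82·8 − 5)/(1 − 0.82) = 8.667.
The smallest integer exceeding 8.667 is 9, and checking k=9: (14)/(17) = 0.8235 > 0.82.

k = 9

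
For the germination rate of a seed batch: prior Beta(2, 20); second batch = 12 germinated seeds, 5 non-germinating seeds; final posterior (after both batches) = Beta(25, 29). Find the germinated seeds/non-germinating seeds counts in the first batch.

11 germinated seeds and 4 non-germinating seeds

Because Beta–binomial updating is additive in the counts, the combined data contributed (α_post−α_prior, β_post−β_prior) successes and failures.
Total across both batches: 25−2=23 germinated seeds, 29−20=9 non-germinating seeds.
Subtract the second batch: 23−12=11 germinated seeds and 9−5=4 non-germinating seeds.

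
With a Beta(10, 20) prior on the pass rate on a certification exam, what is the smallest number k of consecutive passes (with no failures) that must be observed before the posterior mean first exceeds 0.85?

k = 104

After k passes and 0 failures the posterior is Beta(10+k, 20), with mean (10+k)/(10+20+k).
Set (10+k)/(30+k) > 0.85 and solve: k > (0.85·30 − 10)/(1 − 0.85) = 103.333.
The smallest integer exceeding 103.333 is 104, and checking k=104: (114)/(134) = 0.8507 > 0.85.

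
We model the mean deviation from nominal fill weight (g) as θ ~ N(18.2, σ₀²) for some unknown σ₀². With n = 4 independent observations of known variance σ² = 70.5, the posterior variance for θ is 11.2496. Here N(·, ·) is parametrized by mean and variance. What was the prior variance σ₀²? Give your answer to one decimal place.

σ₀² = 31.1

For the Normal–Normal model with known σ², precisions add: τ_n = τ₀ + n/σ².
So 1/σ₀² = 1/11.2496 − 4/70.5 = 0.088892 − 0.056738 = 0.032154.
Hence σ₀² = 1/0.032154 ≈ 31.1.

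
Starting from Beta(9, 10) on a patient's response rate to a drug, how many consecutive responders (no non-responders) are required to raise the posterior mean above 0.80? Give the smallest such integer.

After k responders and 0 non-responders the posterior is Beta(9+k, 10), with mean (9+k)/(9+10+k).
Set (9+k)/(19+k) > 0.80 and solve: k > (0.80·19 − 9)/(1 − 0.80) = 31.000.
The smallest integer exceeding 31.000 is 32, and checking k=32: (41)/(51) = 0.8039 > 0.80.

k = 32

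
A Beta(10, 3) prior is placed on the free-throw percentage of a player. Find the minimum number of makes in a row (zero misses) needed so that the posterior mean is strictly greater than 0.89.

k = 15

After k makes and 0 misses the posterior is Beta(10+k, 3), with mean (10+k)/(10+3+k).
Set (10+k)/(13+k) > 0.89 and solve: k > (0.89·13 − 10)/(1 − 0.89) = 14.273.
The smallest integer exceeding 14.273 is 15, and checking k=15: (25)/(28) = 0.8929 > 0.89.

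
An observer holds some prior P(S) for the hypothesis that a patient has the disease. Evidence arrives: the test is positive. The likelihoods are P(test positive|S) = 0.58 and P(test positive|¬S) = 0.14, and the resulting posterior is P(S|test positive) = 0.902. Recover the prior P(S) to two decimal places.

P(S) = 0.69

In odds form, posterior odds = prior odds × likelihood ratio, so prior odds = posterior odds ÷ LR.
Posterior odds = 0.902/(1−0.902) = 9.2041. LR = 0.58/0.14 = 4.1429.
Prior odds = 9.2041/4.1429 = 2.2217, so P(S) = 2.2217/(1+2.2217) ≈ 0.69.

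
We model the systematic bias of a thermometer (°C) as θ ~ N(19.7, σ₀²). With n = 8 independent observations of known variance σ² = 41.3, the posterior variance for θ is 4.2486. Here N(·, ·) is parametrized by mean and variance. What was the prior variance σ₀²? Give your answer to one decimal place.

σ₀² = 24.0

For the Normal–Normal model with known σ², precisions add: τ_n = τ₀ + n/σ².
So 1/σ₀² = 1/4.2486 − 8/41.3 = 0.235372 − 0.193705 = 0.041667.
Hence σ₀² = 1/0.041667 ≈ 24.0.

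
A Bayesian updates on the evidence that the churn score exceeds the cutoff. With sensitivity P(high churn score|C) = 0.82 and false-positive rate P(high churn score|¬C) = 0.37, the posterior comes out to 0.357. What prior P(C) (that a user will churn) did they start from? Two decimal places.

P(C) = 0.20

Bayes' rule in odds form gives O(C|E) = O(C)·[P(E|C)/P(E|¬C)], hence O(C) = O(C|E)/LR.
Posterior odds = 0.357/(1−0.357) = 0.5552. LR = 0.82/0.37 = 2.2162.
Prior odds = 0.5552/2.2162 = 0.2505, so P(C) = 0.2505/(1+0.2505) ≈ 0.20.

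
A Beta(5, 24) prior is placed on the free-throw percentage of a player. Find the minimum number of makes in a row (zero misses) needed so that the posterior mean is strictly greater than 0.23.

After k makes and 0 misses the posterior is Beta(5+k, 24), with mean (5+k)/(5+24+k).
Set (5+k)/(29+k) > 0.23 and solve: k > (0.23·29 − 5)/(1 − 0.23) = 2.169.
The smallest integer exceeding 2.169 is 3, and checking k=3: (8)/(32) = 0.2500 > 0.23.

k = 3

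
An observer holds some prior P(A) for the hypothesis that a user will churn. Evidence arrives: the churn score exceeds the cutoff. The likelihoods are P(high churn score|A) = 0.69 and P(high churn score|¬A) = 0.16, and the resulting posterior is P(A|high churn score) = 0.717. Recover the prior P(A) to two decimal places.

In odds form, posterior odds = prior odds × likelihood ratio, so prior odds = posterior odds ÷ LR.
Posterior odds = 0.717/(1−0.717) = 2.5336. LR = 0.69/0.16 = 4.3125.
Prior odds = 2.5336/4.3125 = 0.5875, so P(A) = 0.5875/(1+0.5875) ≈ 0.37.

P(A) = 0.37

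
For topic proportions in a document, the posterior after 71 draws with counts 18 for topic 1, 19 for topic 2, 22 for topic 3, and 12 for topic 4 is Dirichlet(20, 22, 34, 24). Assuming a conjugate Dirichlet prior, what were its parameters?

Dirichlet(2, 3, 12, 12)

For a Dirichlet(α) prior with multinomial counts c, the posterior is Dirichlet(α + c) componentwise.
Subtract each count from the matching posterior parameter: 20−18=2, 22−19=3, 34−22=12, 24−12=12.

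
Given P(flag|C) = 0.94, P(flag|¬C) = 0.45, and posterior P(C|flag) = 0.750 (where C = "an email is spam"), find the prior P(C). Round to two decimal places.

In odds form, posterior odds = prior odds × likelihood ratio, so prior odds = posterior odds ÷ LR.
Posterior odds = 0.750/(1−0.750) = 3.0000. LR = 0.94/0.45 = 2.0889.
Prior odds = 3.0000/2.0889 = 1.4362, so P(C) = 1.4362/(1+1.4362) ≈ 0.59.

P(C) = 0.59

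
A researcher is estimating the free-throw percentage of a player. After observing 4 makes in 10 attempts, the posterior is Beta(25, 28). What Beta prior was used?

A Beta(α, β) prior with s successes and f failures in binomial data gives a Beta(α+s, β+f) posterior.
Subtract the data counts: 25−4=21, 28−6=22.

Beta(21, 22)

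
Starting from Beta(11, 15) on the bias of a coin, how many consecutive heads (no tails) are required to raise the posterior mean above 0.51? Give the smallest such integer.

After k heads and 0 tails the posterior is Beta(11+k, 15), with mean (11+k)/(11+15+k).
Set (11+k)/(26+k) > 0.51 and solve: k > (0.51·26 − 11)/(1 − 0.51) = 4.612.
The smallest integer exceeding 4.612 is 5.

k = 5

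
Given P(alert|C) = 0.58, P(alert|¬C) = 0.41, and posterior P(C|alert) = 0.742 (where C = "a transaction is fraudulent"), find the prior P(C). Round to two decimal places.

In odds form, posterior odds = prior odds × likelihood ratio, so prior odds = posterior odds ÷ LR.
Posterior odds = 0.742/(1−0.742) = 2.8760. LR = 0.58/0.41 = 1.4146.
Prior odds = 2.8760/1.4146 = 2.0331, so P(C) = 2.0331/(1+2.0331) ≈ 0.67.

P(C) = 0.67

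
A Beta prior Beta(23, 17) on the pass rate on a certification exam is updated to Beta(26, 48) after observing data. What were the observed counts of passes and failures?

3 passes and 31 failures

Under Beta–binomial conjugacy the posterior parameters are (α+s, β+f).
So s = 26 − 23 = 3 and f = 48 − 17 = 31.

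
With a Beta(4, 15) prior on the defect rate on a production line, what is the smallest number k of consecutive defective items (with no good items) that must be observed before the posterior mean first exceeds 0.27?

After k defective items and 0 good items the posterior is Beta(4+k, 15), with mean (4+k)/(4+15+k).
Set (4+k)/(19+k) > 0.27 and solve: k > (0.27·19 − 4)/(1 − 0.27) = 1.548.
The smallest integer exceeding 1.548 is 2, and checking k=2: (6)/(21) = 0.2857 > 0.27.

k = 2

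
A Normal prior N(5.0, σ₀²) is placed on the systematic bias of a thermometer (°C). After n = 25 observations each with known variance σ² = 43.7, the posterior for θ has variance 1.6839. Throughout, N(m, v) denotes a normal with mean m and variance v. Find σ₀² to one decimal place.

σ₀² = 45.9

For the Normal–Normal model with known σ², precisions add: τ_n = τ₀ + n/σ².
So 1/σ₀² = 1/1.6839 − 25/43.7 = 0.593859 − 0.572082 = 0.021777.
Hence σ₀² = 1/0.021777 ≈ 45.9.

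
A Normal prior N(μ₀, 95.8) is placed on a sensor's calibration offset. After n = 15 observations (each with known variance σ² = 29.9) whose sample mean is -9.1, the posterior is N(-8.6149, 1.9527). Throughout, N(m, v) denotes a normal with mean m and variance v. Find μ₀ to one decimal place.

The posterior mean is a precision-weighted average: μ_n = (τ₀μ₀ + τ_data·x̄)/(τ₀+τ_data), with τ₀=1/σ₀² and τ_data=n/σ².
Here τ₀ = 1/95.8 = 0.010438 and τ_data = 15/29.9 = 0.501672, so τ_n = 0.512110.
Rearranging for μ₀: μ₀ = (μ_n·τ_n − τ_data·x̄)/τ₀ = (-8.6149·0.512110 − 0.501672·-9.1) / 0.010438 = 0.153439/0.010438 ≈ 14.7.

μ₀ = 14.7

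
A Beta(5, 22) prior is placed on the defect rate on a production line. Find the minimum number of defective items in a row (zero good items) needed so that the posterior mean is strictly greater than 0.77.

After k defective items and 0 good items the posterior is Beta(5+k, 22), with mean (5+k)/(5+22+k).
Set (5+k)/(27+k) > 0.77 and solve: k > (0.77·27 − 5)/(1 − 0.77) = 68.652.
The smallest integer exceeding 68.652 is 69.

k = 69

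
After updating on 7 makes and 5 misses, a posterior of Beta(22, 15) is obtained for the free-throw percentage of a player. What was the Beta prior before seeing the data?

Beta is conjugate to the binomial likelihood: posterior = Beta(a+s, b+f).
So a = 22 − 7 = 15 and b = 15 − 5 = 10.

Beta(15, 10)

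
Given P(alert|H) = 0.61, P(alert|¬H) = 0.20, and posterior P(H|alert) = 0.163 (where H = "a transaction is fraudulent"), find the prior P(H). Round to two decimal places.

In odds form, posterior odds = prior odds × likelihood ratio, so prior odds = posterior odds ÷ LR.
Posterior odds = 0.163/(1−0.163) = 0.1947. LR = 0.61/0.20 = 3.0500.
Prior odds = 0.1947/3.0500 = 0.0638, so P(H) = 0.0638/(1+0.0638) ≈ 0.06.

P(H) = 0.06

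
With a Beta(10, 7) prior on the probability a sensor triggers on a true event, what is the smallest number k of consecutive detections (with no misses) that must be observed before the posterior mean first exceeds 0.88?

After k detections and 0 misses the posterior is Beta(10+k, 7), with mean (10+k)/(10+7+k).
Set (10+k)/(17+k) > 0.88 and solve: k > (0.88·17 − 10)/(1 − 0.88) = 41.333.
The smallest integer exceeding 41.333 is 42.

k = 42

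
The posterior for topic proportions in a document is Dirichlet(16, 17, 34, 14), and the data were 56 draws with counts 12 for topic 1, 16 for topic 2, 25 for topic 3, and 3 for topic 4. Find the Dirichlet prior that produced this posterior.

For a Dirichlet(α) prior with multinomial counts c, the posterior is Dirichlet(α + c) componentwise.
Subtract each count from the matching posterior parameter: 16−12=4, 17−16=1, 34−25=9, 14−3=11.

Dirichlet(4, 1, 9, 11)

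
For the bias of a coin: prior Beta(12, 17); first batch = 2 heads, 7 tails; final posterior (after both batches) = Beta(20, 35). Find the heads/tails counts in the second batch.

Sequential conjugate updates are equivalent to a single update on the pooled data, so total successes = posterior α − prior α and total failures = posterior β − prior β.
Total across both batches: 20−12=8 heads, 35−17=18 tails.
Subtract the first batch: 8−2=6 heads and 18−7=11 tails.

6 heads and 11 tails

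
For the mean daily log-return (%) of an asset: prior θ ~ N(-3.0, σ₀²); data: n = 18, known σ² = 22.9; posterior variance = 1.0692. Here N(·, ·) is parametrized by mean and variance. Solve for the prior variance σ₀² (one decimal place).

σ₀² = 6.7

For the Normal–Normal model with known σ², precisions add: τ_n = τ₀ + n/σ².
So 1/σ₀² = 1/1.0692 − 18/22.9 = 0.935279 − 0.786026 = 0.149253.
Hence σ₀² = 1/0.149253 ≈ 6.7.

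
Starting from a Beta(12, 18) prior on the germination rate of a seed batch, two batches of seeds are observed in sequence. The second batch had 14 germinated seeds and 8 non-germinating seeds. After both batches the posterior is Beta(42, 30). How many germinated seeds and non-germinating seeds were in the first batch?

Sequential conjugate updates are equivalent to a single update on the pooled data, so total successes = posterior α − prior α and total failures = posterior β − prior β.
Total across both batches: 42−12=30 germinated seeds, 30−18=12 non-germinating seeds.
Subtract the second batch: 30−14=16 germinated seeds and 12−8=4 non-germinating seeds.

16 germinated seeds and 4 non-germinating seeds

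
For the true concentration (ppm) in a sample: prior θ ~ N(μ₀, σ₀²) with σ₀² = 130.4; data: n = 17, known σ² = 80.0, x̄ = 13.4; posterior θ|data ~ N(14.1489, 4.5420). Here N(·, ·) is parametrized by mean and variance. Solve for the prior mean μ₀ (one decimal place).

With known observation variance, the Normal–Normal posterior has precision τ_n = τ₀ + n/σ² and mean μ_n = (τ₀μ₀ + (n/σ²)x̄)/τ_n.
Here τ₀ = 1/130.4 = 0.007669 and τ_data = 17/80.0 = 0.212500, so τ_n = 0.220169.
Rearranging for μ₀: μ₀ = (μ_n·τ_n − τ_data·x̄)/τ₀ = (14.1489·0.220169 − 0.212500·13.4) / 0.007669 = 0.267649/0.007669 ≈ 34.9.

μ₀ = 34.9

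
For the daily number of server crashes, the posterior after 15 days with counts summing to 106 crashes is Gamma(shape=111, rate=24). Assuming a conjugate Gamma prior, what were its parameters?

A Gamma(α, β) prior (rate parametrization) on a Poisson rate with n observations summing to S gives posterior Gamma(α+S, β+n).
So α = 111 − 106 = 5 and β = 24 − 15 = 9.

Gamma(shape=5, rate=9)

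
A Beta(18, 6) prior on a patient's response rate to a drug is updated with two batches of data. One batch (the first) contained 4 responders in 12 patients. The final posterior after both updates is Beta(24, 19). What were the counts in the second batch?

Because Beta–binomial updating is additive in the counts, the combined data contributed (α_post−α_prior, β_post−β_prior) successes and failures.
Total across both batches: 24−18=6 responders, 19−6=13 non-responders.
Subtract the first batch: 6−4=2 responders and 13−8=5 non-responders.

2 responders and 5 non-responders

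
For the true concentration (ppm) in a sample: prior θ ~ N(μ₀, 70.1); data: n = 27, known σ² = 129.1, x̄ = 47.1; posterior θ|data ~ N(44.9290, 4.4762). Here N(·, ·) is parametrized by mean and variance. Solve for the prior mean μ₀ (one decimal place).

With known observation variance, the Normal–Normal posterior has precision τ_n = τ₀ + n/σ² and mean μ_n = (τ₀μ₀ + (n/σ²)x̄)/τ_n.
Here τ₀ = 1/70.1 = 0.014265 and τ_data = 27/129.1 = 0.209140, so τ_n = 0.223405.
Rearranging for μ₀: μ₀ = (μ_n·τ_n − τ_data·x̄)/τ₀ = (44.9290·0.223405 − 0.209140·47.1) / 0.014265 = 0.186869/0.014265 ≈ 13.1.

μ₀ = 13.1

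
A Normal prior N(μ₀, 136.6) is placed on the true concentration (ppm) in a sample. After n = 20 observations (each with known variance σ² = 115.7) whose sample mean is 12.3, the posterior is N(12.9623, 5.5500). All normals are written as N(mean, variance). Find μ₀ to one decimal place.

μ₀ = 28.6

With known observation variance, the Normal–Normal posterior has precision τ_n = τ₀ + n/σ² and mean μ_n = (τ₀μ₀ + (n/σ²)x̄)/τ_n.
Here τ₀ = 1/136.6 = 0.007321 and τ_data = 20/115.7 = 0.172861, so τ_n = 0.180182.
Rearranging for μ₀: μ₀ = (μ_n·τ_n − τ_data·x̄)/τ₀ = (12.9623·0.180182 − 0.172861·12.3) / 0.007321 = 0.209383/0.007321 ≈ 28.6.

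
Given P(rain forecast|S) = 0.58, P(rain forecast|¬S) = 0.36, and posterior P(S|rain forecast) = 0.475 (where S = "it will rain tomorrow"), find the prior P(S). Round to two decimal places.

P(S) = 0.36

Bayes' rule in odds form gives O(S|E) = O(S)·[P(E|S)/P(E|¬S)], hence O(S) = O(S|E)/LR.
Posterior odds = 0.475/(1−0.475) = 0.9048. LR = 0.58/0.36 = 1.6111.
Prior odds = 0.9048/1.6111 = 0.5616, so P(S) = 0.5616/(1+0.5616) ≈ 0.36.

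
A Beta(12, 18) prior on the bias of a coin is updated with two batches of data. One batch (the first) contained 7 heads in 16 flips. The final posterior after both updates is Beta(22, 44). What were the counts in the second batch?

Sequential conjugate updates are equivalent to a single update on the pooled data, so total successes = posterior α − prior α and total failures = posterior β − prior β.
Total across both batches: 22−12=10 heads, 44−18=26 tails.
Subtract the first batch: 10−7=3 heads and 26−9=17 tails.

3 heads and 17 tails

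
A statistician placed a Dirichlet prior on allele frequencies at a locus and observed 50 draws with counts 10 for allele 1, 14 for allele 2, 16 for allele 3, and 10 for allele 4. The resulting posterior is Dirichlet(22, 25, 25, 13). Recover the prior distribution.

Dirichlet(12, 11, 9, 3)

For a Dirichlet(α) prior with multinomial counts c, the posterior is Dirichlet(α + c) componentwise.
Subtract each count from the matching posterior parameter: 22−10=12, 25−14=11, 25−16=9, 13−10=3.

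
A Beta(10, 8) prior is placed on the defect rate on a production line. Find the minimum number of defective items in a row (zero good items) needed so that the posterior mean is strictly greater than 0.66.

k = 6

After k defective items and 0 good items the posterior is Beta(10+k, 8), with mean (10+k)/(10+8+k).
Set (10+k)/(18+k) > 0.66 and solve: k > (0.66·18 − 10)/(1 − 0.66) = 5.529.
The smallest integer exceeding 5.529 is 6, and checking k=6: (16)/(24) = 0.6667 > 0.66.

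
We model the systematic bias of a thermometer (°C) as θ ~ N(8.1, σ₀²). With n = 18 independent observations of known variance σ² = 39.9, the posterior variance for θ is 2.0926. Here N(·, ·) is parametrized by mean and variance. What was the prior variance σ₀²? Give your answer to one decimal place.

For the Normal–Normal model with known σ², precisions add: τ_n = τ₀ + n/σ².
So 1/σ₀² = 1/2.0926 − 18/39.9 = 0.477874 − 0.451128 = 0.026746.
Hence σ₀² = 1/0.026746 ≈ 37.4.

σ₀² = 37.4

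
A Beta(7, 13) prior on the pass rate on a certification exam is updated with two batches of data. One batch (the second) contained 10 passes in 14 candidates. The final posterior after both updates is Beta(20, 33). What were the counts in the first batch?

3 passes and 16 failures

Sequential conjugate updates are equivalent to a single update on the pooled data, so total successes = posterior α − prior α and total failures = posterior β − prior β.
Total across both batches: 20−7=13 passes, 33−13=20 failures.
Subtract the second batch: 13−10=3 passes and 20−4=16 failures.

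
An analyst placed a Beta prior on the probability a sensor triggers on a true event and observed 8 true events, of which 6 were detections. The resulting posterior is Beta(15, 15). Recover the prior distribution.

Beta(9, 13)

Under Beta–binomial conjugacy the posterior parameters are (a+s, b+f).
Subtract the data counts: 15−6=9, 15−2=13.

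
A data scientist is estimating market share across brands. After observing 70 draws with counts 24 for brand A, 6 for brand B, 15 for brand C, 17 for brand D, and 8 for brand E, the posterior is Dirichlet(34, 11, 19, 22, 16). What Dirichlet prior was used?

For a Dirichlet(α) prior with multinomial counts c, the posterior is Dirichlet(α + c) componentwise.
Subtract each count from the matching posterior parameter: 34−24=10, 11−6=5, 19−15=4, 22−17=5, 16−8=8.

Dirichlet(10, 5, 4, 5, 8)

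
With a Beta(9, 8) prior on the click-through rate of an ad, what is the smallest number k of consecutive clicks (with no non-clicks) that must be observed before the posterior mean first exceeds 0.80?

k = 24

After k clicks and 0 non-clicks the posterior is Beta(9+k, 8), with mean (9+k)/(9+8+k).
Set (9+k)/(17+k) > 0.80 and solve: k > (0.80·17 − 9)/(1 − 0.80) = 23.000.
The smallest integer exceeding 23.000 is 24.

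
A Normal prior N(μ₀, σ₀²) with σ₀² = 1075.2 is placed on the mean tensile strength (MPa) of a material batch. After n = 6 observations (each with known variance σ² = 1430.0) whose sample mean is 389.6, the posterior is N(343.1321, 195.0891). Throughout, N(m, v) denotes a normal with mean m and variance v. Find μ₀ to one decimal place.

μ₀ = 133.5

With known observation variance, the Normal–Normal posterior has precision τ_n = τ₀ + n/σ² and mean μ_n = (τ₀μ₀ + (n/σ²)x̄)/τ_n.
Here τ₀ = 1/1075.2 = 0.000930 and τ_data = 6/1430.0 = 0.004196, so τ_n = 0.005126.
Rearranging for μ₀: μ₀ = (μ_n·τ_n − τ_data·x̄)/τ₀ = (343.1321·0.005126 − 0.004196·389.6) / 0.000930 = 0.124134/0.000930 ≈ 133.5.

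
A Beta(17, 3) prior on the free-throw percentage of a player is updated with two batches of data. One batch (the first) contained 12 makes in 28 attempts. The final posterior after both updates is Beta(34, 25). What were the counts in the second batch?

Because Beta–binomial updating is additive in the counts, the combined data contributed (α_post−α_prior, β_post−β_prior) successes and failures.
Total across both batches: 34−17=17 makes, 25−3=22 misses.
Subtract the first batch: 17−12=5 makes and 22−16=6 misses.

5 makes and 6 misses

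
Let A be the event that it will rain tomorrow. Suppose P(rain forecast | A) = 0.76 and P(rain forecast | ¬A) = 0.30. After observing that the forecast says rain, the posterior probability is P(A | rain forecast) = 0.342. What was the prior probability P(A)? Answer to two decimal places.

In odds form, posterior odds = prior odds × likelihood ratio, so prior odds = posterior odds ÷ LR.
Posterior odds = 0.342/(1−0.342) = 0.5198. LR = 0.76/0.30 = 2.5333.
Prior odds = 0.5198/2.5333 = 0.2052, so P(A) = 0.2052/(1+0.2052) ≈ 0.17.

P(A) = 0.17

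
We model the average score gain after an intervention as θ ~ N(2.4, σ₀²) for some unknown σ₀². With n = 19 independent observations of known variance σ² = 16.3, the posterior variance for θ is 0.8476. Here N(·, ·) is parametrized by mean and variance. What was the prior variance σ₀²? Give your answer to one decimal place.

σ₀² = 70.6

For the Normal–Normal model with known σ², precisions add: τ_n = τ₀ + n/σ².
So 1/σ₀² = 1/0.8476 − 19/16.3 = 1.179802 − 1.165644 = 0.014158.
Hence σ₀² = 1/0.014158 ≈ 70.6.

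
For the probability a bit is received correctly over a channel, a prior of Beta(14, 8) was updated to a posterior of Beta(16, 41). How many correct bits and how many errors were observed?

2 correct bits and 33 errors

Under Beta–binomial conjugacy the posterior parameters are (α+s, β+f).
So s = 16 − 14 = 2 and f = 41 − 8 = 33.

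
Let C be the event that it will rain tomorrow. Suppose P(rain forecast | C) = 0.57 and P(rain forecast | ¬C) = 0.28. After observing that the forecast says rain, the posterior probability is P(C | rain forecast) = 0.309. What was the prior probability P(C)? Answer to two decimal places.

P(C) = 0.18

In odds form, posterior odds = prior odds × likelihood ratio, so prior odds = posterior odds ÷ LR.
Posterior odds = 0.309/(1−0.309) = 0.4472. LR = 0.57/0.28 = 2.0357.
Prior odds = 0.4472/2.0357 = 0.2197, so P(C) = 0.2197/(1+0.2197) ≈ 0.18.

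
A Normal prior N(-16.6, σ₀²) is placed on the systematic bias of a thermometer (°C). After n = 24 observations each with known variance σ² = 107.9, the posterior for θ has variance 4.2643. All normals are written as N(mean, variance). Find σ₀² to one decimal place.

σ₀² = 82.8

Posterior precision equals prior precision plus data precision: 1/σ_n² = 1/σ₀² + n/σ².
So 1/σ₀² = 1/4.2643 − 24/107.9 = 0.234505 − 0.222428 = 0.012077.
Hence σ₀² = 1/0.012077 ≈ 82.8.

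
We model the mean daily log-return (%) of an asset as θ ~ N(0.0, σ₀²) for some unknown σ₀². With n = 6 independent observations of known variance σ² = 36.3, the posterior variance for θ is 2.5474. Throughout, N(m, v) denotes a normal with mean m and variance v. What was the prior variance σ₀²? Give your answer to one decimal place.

Posterior precision equals prior precision plus data precision: 1/σ_n² = 1/σ₀² + n/σ².
So 1/σ₀² = 1/2.5474 − 6/36.3 = 0.392557 − 0.165289 = 0.227268.
Hence σ₀² = 1/0.227268 ≈ 4.4.

σ₀² = 4.4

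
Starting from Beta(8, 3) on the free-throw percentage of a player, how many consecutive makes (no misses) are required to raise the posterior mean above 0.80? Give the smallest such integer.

After k makes and 0 misses the posterior is Beta(8+k, 3), with mean (8+k)/(8+3+k).
Set (8+k)/(11+k) > 0.80 and solve: k > (0.80·11 − 8)/(1 − 0.80) = 4.000.
The smallest integer exceeding 4.000 is 5.

k = 5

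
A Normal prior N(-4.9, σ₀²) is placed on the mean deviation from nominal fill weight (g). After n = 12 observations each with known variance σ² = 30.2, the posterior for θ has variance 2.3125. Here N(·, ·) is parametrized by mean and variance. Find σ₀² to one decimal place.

Posterior precision equals prior precision plus data precision: 1/σ_n² = 1/σ₀² + n/σ².
So 1/σ₀² = 1/2.3125 − 12/30.2 = 0.432432 − 0.397351 = 0.035081.
Hence σ₀² = 1/0.035081 ≈ 28.5.

σ₀² = 28.5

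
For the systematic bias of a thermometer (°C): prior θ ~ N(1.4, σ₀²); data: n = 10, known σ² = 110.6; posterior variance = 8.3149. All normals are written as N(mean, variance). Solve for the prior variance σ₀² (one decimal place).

σ₀² = 33.5

Posterior precision equals prior precision plus data precision: 1/σ_n² = 1/σ₀² + n/σ².
So 1/σ₀² = 1/8.3149 − 10/110.6 = 0.120266 − 0.090416 = 0.029850.
Hence σ₀² = 1/0.029850 ≈ 33.5.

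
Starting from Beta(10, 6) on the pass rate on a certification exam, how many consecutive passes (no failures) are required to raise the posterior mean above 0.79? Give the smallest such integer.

k = 13

After k passes and 0 failures the posterior is Beta(10+k, 6), with mean (10+k)/(10+6+k).
Set (10+k)/(16+k) > 0.79 and solve: k > (0.79·16 − 10)/(1 − 0.79) = 12.571.
The smallest integer exceeding 12.571 is 13, and checking k=13: (23)/(29) = 0.7931 > 0.79.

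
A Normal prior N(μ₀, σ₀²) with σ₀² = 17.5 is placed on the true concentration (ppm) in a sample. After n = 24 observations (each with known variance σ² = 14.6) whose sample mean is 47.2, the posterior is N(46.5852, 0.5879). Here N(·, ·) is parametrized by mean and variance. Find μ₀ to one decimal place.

With known observation variance, the Normal–Normal posterior has precision τ_n = τ₀ + n/σ² and mean μ_n = (τ₀μ₀ + (n/σ²)x̄)/τ_n.
Here τ₀ = 1/17.5 = 0.057143 and τ_data = 24/14.6 = 1.643836, so τ_n = 1.700979.
Rearranging for μ₀: μ₀ = (μ_n·τ_n − τ_data·x̄)/τ₀ = (46.5852·1.700979 − 1.643836·47.2) / 0.057143 = 1.651388/0.057143 ≈ 28.9.

μ₀ = 28.9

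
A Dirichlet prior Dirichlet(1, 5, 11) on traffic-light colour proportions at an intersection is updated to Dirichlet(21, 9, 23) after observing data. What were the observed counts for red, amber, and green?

counts (20, 4, 12)

For a Dirichlet(α) prior with multinomial counts c, the posterior is Dirichlet(α + c) componentwise.
Counts are posterior − prior componentwise: 21−1=20, 9−5=4, 23−11=12.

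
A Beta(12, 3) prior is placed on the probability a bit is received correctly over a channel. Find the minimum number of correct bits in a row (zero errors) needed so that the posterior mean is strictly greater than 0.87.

k = 9

After k correct bits and 0 errors the posterior is Beta(12+k, 3), with mean (12+k)/(12+3+k).
Set (12+k)/(15+k) > 0.87 and solve: k > (0.87·15 − 12)/(1 − 0.87) = 8.077.
The smallest integer exceeding 8.077 is 9, and checking k=9: (21)/(24) = 0.8750 > 0.87.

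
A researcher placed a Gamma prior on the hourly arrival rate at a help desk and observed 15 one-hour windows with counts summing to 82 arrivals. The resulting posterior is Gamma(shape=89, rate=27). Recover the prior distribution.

Gamma(shape=7, rate=12)

Gamma–Poisson conjugacy: posterior shape = α + Σxᵢ, posterior rate = β + n.
So α = 89 − 82 = 7 and β = 27 − 15 = 12.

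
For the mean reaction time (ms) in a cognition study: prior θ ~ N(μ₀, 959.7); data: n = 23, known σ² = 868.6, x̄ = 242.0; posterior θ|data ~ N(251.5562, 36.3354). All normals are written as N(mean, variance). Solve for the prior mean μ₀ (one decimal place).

The posterior mean is a precision-weighted average: μ_n = (τ₀μ₀ + τ_data·x̄)/(τ₀+τ_data), with τ₀=1/σ₀² and τ_data=n/σ².
Here τ₀ = 1/959.7 = 0.001042 and τ_data = 23/868.6 = 0.026479, so τ_n = 0.027521.
Rearranging for μ₀: μ₀ = (μ_n·τ_n − τ_data·x̄)/τ₀ = (251.5562·0.027521 − 0.026479·242.0) / 0.001042 = 0.515160/0.001042 ≈ 494.4.

μ₀ = 494.4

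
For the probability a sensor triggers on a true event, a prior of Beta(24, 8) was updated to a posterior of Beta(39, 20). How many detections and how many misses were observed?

A Beta(a, b) prior with s successes and f failures in binomial data gives a Beta(a+s, b+f) posterior.
Match parameters: s=39−24=15, f=20−8=12.

15 detections and 12 misses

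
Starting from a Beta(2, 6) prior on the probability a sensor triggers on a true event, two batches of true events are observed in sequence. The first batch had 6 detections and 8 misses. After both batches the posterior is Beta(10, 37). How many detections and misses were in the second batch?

Sequential conjugate updates are equivalent to a single update on the pooled data, so total successes = posterior α − prior α and total failures = posterior β − prior β.
Total across both batches: 10−2=8 detections, 37−6=31 misses.
Subtract the first batch: 8−6=2 detections and 31−8=23 misses.

2 detections and 23 misses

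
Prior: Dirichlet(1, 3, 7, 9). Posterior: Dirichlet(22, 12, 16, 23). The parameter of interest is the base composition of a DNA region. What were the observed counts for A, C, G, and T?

For a Dirichlet(α) prior with multinomial counts c, the posterior is Dirichlet(α + c) componentwise.
Counts are posterior − prior componentwise: 22−1=21, 12−3=9, 16−7=9, 23−9=14.

counts (21, 9, 9, 14)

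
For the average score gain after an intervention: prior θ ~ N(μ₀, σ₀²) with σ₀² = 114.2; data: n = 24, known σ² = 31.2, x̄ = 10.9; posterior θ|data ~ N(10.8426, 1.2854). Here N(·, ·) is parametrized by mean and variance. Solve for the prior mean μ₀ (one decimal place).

μ₀ = 5.8

With known observation variance, the Normal–Normal posterior has precision τ_n = τ₀ + n/σ² and mean μ_n = (τ₀μ₀ + (n/σ²)x̄)/τ_n.
Here τ₀ = 1/114.2 = 0.008757 and τ_data = 24/31.2 = 0.769231, so τ_n = 0.777988.
Rearranging for μ₀: μ₀ = (μ_n·τ_n − τ_data·x̄)/τ₀ = (10.8426·0.777988 − 0.769231·10.9) / 0.008757 = 0.050795/0.008757 ≈ 5.8.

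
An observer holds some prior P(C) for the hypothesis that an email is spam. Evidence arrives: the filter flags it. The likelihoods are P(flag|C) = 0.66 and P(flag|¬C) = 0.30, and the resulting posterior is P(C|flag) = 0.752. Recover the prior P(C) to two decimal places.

Bayes' rule in odds form gives O(C|E) = O(C)·[P(E|C)/P(E|¬C)], hence O(C) = O(C|E)/LR.
Posterior odds = 0.752/(1−0.752) = 3.0323. LR = 0.66/0.30 = 2.2000.
Prior odds = 3.0323/2.2000 = 1.3783, so P(C) = 1.3783/(1+1.3783) ≈ 0.58.

P(C) = 0.58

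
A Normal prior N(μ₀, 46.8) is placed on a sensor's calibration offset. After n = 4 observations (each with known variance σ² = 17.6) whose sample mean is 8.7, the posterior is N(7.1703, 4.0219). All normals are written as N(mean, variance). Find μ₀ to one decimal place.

The posterior mean is a precision-weighted average: μ_n = (τ₀μ₀ + τ_data·x̄)/(τ₀+τ_data), with τ₀=1/σ₀² and τ_data=n/σ².
Here τ₀ = 1/46.8 = 0.021368 and τ_data = 4/17.6 = 0.227273, so τ_n = 0.248641.
Rearranging for μ₀: μ₀ = (μ_n·τ_n − τ_data·x̄)/τ₀ = (7.1703·0.248641 − 0.227273·8.7) / 0.021368 = -0.194445/0.021368 ≈ -9.1.

μ₀ = -9.1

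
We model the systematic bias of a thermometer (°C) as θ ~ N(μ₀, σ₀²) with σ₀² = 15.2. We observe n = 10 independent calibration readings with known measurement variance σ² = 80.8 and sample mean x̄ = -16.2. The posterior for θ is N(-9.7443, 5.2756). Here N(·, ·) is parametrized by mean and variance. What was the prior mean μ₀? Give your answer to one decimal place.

μ₀ = 2.4

The posterior mean is a precision-weighted average: μ_n = (τ₀μ₀ + τ_data·x̄)/(τ₀+τ_data), with τ₀=1/σ₀² and τ_data=n/σ².
Here τ₀ = 1/15.2 = 0.065789 and τ_data = 10/80.8 = 0.123762, so τ_n = 0.189551.
Rearranging for μ₀: μ₀ = (μ_n·τ_n − τ_data·x̄)/τ₀ = (-9.7443·0.189551 − 0.123762·-16.2) / 0.065789 = 0.157903/0.065789 ≈ 2.4.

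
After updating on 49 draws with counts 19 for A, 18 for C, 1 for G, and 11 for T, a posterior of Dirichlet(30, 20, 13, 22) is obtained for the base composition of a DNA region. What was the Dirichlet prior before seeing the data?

For a Dirichlet(α) prior with multinomial counts c, the posterior is Dirichlet(α + c) componentwise.
Subtract each count from the matching posterior parameter: 30−19=11, 20−18=2, 13−1=12, 22−11=11.

Dirichlet(11, 2, 12, 11)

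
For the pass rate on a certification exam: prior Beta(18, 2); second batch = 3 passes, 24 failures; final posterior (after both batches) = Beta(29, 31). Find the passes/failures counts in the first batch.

8 passes and 5 failures

Sequential conjugate updates are equivalent to a single update on the pooled data, so total successes = posterior α − prior α and total failures = posterior β − prior β.
Total across both batches: 29−18=11 passes, 31−2=29 failures.
Subtract the second batch: 11−3=8 passes and 29−24=5 failures.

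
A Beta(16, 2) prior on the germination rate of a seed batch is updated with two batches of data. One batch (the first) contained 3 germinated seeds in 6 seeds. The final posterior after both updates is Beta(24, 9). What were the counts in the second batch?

5 germinated seeds and 4 non-germinating seeds

Sequential conjugate updates are equivalent to a single update on the pooled data, so total successes = posterior α − prior α and total failures = posterior β − prior β.
Total across both batches: 24−16=8 germinated seeds, 9−2=7 non-germinating seeds.
Subtract the first batch: 8−3=5 germinated seeds and 7−3=4 non-germinating seeds.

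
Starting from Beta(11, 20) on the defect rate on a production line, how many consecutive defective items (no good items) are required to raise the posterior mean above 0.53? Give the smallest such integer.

k = 12

After k defective items and 0 good items the posterior is Beta(11+k, 20), with mean (11+k)/(11+20+k).
Set (11+k)/(31+k) > 0.53 and solve: k > (0.53·31 − 11)/(1 − 0.53) = 11.553.
The smallest integer exceeding 11.553 is 12, and checking k=12: (23)/(43) = 0.5349 > 0.53.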